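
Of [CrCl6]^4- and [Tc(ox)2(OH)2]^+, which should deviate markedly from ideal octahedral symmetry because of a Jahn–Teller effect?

[CrCl6]^4-: Ligand charges: each chloride is −1. With an overall charge of −4 the chromium centre must be in the +2 oxidation state. Cr sits in group 6, so the d-electron count is 6 − 2 = 4. Chloride is a weak-field ligand for a first-row metal, so the complex is high-spin. The t₂g³e_g¹ (high-spin) configuration has an unevenly filled e_g set; the Jahn–Teller theorem predicts a tetragonal distortion (typically axial elongation) to lift the degeneracy.
[Tc(ox)2(OH)2]^+: Summing ligand charges against the +1 overall charge gives an oxidation state of +7 for technetium. Tc sits in group 7, so the d-electron count is 7 − 7 = 0. The d⁰ configuration leaves the e_g set evenly filled (or empty) — no strong Jahn–Teller driving force.

[CrCl6]^4-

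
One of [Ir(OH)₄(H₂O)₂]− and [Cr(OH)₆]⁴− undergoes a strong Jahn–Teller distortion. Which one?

[Cr(OH)₆]⁴−

[Ir(OH)₄(H₂O)₂]−: Ligand charges: each hydroxide is −1; water is neutral. With an overall charge of −1 the iridium centre must be in the +3 oxidation state. Iridium is a group-9 element; Ir(III) is therefore d⁶. A 5d ion has a large Δₒ and is invariably low-spin. The d⁶ configuration leaves the e_g set evenly filled (or empty) — no strong Jahn–Teller driving force.
[Cr(OH)₆]⁴−: Ligand charges: each hydroxide is −1. With an overall charge of −4 the chromium centre must be in the +2 oxidation state. Group 6 minus oxidation state 2 gives a d⁴ configuration. Hydroxide is a weak-field ligand for a first-row metal, so the complex is high-spin. The t₂g³e_g¹ (high-spin) configuration has an unevenly filled e_g set; the Jahn–Teller theorem predicts a tetragonal distortion (typically axial elongation) to lift the degeneracy.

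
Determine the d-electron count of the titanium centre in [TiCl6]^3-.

d¹

Ligand charges: each chloride is −1. With an overall charge of −3 the titanium centre must be in the +3 oxidation state.
Group 4 minus oxidation state 3 gives a d¹ configuration.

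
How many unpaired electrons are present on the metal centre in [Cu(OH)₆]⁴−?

Summing ligand charges against the −4 overall charge gives an oxidation state of +2 for copper.
Cu sits in group 11, so the d-electron count is 11 − 2 = 9.
In an octahedral field the d⁹ configuration is t₂g⁶e_g³ (only one arrangement possible), giving 1 unpaired electron.

1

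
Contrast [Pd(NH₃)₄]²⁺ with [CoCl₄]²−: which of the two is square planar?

For [Pd(NH₃)₄]²⁺: Ammonia is neutral; balancing the +2 overall charge requires Pd(II). Pd sits in group 10, so the d-electron count is 10 − 2 = 8. A 4d d⁸ ion has a large crystal-field splitting; square planar leaves the high-energy d_{x²−y²} orbital empty and maximises CFSE. → square planar.
For [CoCl₄]²−: Each chloride is −1; balancing the −2 overall charge requires Co(II). Group 9 minus oxidation state 2 gives a d⁷ configuration. For a high-spin 3d d⁷ ion with weak-field ligands the small Δₜ gives little square-planar CFSE advantage, so four ligands adopt the sterically favoured tetrahedral geometry. → tetrahedral.

[Pd(NH₃)₄]²⁺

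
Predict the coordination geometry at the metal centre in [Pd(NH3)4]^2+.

square planar

Summing ligand charges against the +2 overall charge gives an oxidation state of +2 for palladium.
Pd sits in group 10, so the d-electron count is 10 − 2 = 8.
Coordination number: 4.
A 4d d⁸ ion has a large crystal-field splitting; square planar leaves the high-energy d_{x²−y²} orbital empty and maximises CFSE.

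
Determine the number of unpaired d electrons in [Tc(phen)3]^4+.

Summing ligand charges against the +4 overall charge gives an oxidation state of +4 for technetium.
Tc sits in group 7, so the d-electron count is 7 − 4 = 3.
Counting donor atoms: 3×1,10-phenanthroline (bidentate) → 6 donors. Coordination number = 6.
In an octahedral field the d³ configuration is t₂g³e_g⁰ (only one arrangement possible), giving 3 unpaired electrons.

3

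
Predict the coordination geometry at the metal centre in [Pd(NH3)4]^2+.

square planar

Ammonia is neutral; balancing the +2 overall charge requires Pd(II).
Palladium is a group-10 element; Pd(II) is therefore d⁸.
Coordination number: 4.
A 4d d⁸ ion has a large crystal-field splitting; square planar leaves the high-energy d_{x²−y²} orbital empty and maximises CFSE.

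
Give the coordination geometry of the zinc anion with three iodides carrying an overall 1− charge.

Summing ligand charges against the −1 overall charge gives an oxidation state of +2 for zinc.
Zn sits in group 12, so the d-electron count is 12 − 2 = 10.
Coordination number: 3.
Three ligands around a d¹⁰ centre minimise repulsion in a trigonal-planar arrangement.

trigonal planar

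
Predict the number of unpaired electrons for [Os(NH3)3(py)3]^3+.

Ammonia is neutral; pyridine is neutral; balancing the +3 overall charge requires Os(III).
Group 8 minus oxidation state 3 gives a d⁵ configuration.
The spin state decides the count: a 5d ion has a large Δₒ and is invariably low-spin.
An octahedral low-spin d⁵ ion is t₂g⁵e_g⁰, giving 1 unpaired electron.

1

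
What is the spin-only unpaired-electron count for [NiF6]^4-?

Each fluoride is −1; balancing the −4 overall charge requires Ni(II).
Nickel is a group-10 element; Ni(II) is therefore d⁸.
In an octahedral field the d⁸ configuration is t₂g⁶e_g² (only one arrangement possible), giving 2 unpaired electrons.

2 unpaired electrons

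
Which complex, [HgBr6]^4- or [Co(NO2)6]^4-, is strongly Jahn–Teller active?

[HgBr6]^4-: Each bromide is −1; balancing the −4 overall charge requires Hg(II). Group 12 minus oxidation state 2 gives a d¹⁰ configuration. The d¹⁰ configuration leaves the e_g set evenly filled (or empty) — no strong Jahn–Teller driving force.
[Co(NO2)6]^4-: Each nitro (N-bound nitrite) is −1; balancing the −4 overall charge requires Co(II). Group 9 minus oxidation state 2 gives a d⁷ configuration. Nitro (N-bound nitrite) is a strong-field ligand (high in the spectrochemical series) for a first-row metal, so the complex is low-spin. The t₂g⁶e_g¹ (low-spin) configuration has an unevenly filled e_g set; the Jahn–Teller theorem predicts a tetragonal distortion (typically axial elongation) to lift the degeneracy.

[Co(NO2)6]^4-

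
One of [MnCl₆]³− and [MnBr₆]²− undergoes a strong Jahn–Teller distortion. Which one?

[MnCl₆]³−

[MnCl₆]³−: Each chloride is −1; balancing the −3 overall charge requires Mn(III). Group 7 minus oxidation state 3 gives a d⁴ configuration. Chloride is a weak-field ligand for a first-row metal, so the complex is high-spin. The t₂g³e_g¹ (high-spin) configuration has an unevenly filled e_g set; the Jahn–Teller theorem predicts a tetragonal distortion (typically axial elongation) to lift the degeneracy.
[MnBr₆]²−: Ligand charges: each bromide is −1. With an overall charge of −2 the manganese centre must be in the +4 oxidation state. Group 7 minus oxidation state 4 gives a d³ configuration. The d³ configuration leaves the e_g set evenly filled (or empty) — no strong Jahn–Teller driving force.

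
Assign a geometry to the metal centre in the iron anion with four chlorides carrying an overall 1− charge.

Summing ligand charges against the −1 overall charge gives an oxidation state of +3 for iron.
Group 8 minus oxidation state 3 gives a d⁵ configuration.
With 4 monodentate ligands the coordination number is 4.
Chloride is a weak-field ligand.
A high-spin d⁵ ion has zero CFSE in either geometry, so four ligands adopt the sterically favoured tetrahedral geometry.

tetrahedral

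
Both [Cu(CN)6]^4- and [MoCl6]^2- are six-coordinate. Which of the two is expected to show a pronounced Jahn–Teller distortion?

[Cu(CN)6]^4-: Each cyanide is −1; balancing the −4 overall charge requires Cu(II). Copper is a group-11 element; Cu(II) is therefore d⁹. The t₂g⁶e_g³ configuration has an unevenly filled e_g set; the Jahn–Teller theorem predicts a tetragonal distortion (typically axial elongation) to lift the degeneracy.
[MoCl6]^2-: Ligand charges: each chloride is −1. With an overall charge of −2 the molybdenum centre must be in the +4 oxidation state. Mo sits in group 6, so the d-electron count is 6 − 4 = 2. The d² configuration leaves the e_g set evenly filled (or empty) — no strong Jahn–Teller driving force.

[Cu(CN)6]^4-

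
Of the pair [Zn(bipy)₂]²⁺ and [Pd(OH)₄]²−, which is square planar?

[Pd(OH)₄]²−

For [Zn(bipy)₂]²⁺: Ligand charges: 2,2′-bipyridine is neutral. With an overall charge of +2 the zinc centre must be in the +2 oxidation state. Group 12 minus oxidation state 2 gives a d¹⁰ configuration. A d¹⁰ ion has no crystal-field stabilisation preference between square planar and tetrahedral, so four ligands adopt the sterically favoured tetrahedral geometry. → tetrahedral.
For [Pd(OH)₄]²−: Summing ligand charges against the −2 overall charge gives an oxidation state of +2 for palladium. Palladium is a group-10 element; Pd(II) is therefore d⁸. A 4d d⁸ ion has a large crystal-field splitting; square planar leaves the high-energy d_{x²−y²} orbital empty and maximises CFSE. → square planar.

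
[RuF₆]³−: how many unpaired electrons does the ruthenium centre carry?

1 unpaired electron

Summing ligand charges against the −3 overall charge gives an oxidation state of +3 for ruthenium.
Ruthenium is a group-8 element; Ru(III) is therefore d⁵.
The spin state decides the count: a 4d ion has a large Δₒ and is invariably low-spin.
An octahedral low-spin d⁵ ion is t₂g⁵e_g⁰, giving 1 unpaired electron.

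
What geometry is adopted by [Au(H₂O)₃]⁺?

trigonal planar

Summing ligand charges against the +1 overall charge gives an oxidation state of +1 for gold.
Gold is a group-11 element; Au(I) is therefore d¹⁰.
With 3 monodentate ligands the coordination number is 3.
Three ligands around a d¹⁰ centre minimise repulsion in a trigonal-planar arrangement.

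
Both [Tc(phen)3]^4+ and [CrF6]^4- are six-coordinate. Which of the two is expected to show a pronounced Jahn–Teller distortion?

[CrF6]^4-

[Tc(phen)3]^4+: Ligand charges: 1,10-phenanthroline is neutral. With an overall charge of +4 the technetium centre must be in the +4 oxidation state. Technetium is a group-7 element; Tc(IV) is therefore d³. The d³ configuration leaves the e_g set evenly filled (or empty) — no strong Jahn–Teller driving force.
[CrF6]^4-: Each fluoride is −1; balancing the −4 overall charge requires Cr(II). Chromium is a group-6 element; Cr(II) is therefore d⁴. Fluoride is a weak-field ligand for a first-row metal, so the complex is high-spin. The t₂g³e_g¹ (high-spin) configuration has an unevenly filled e_g set; the Jahn–Teller theorem predicts a tetragonal distortion (typically axial elongation) to lift the degeneracy.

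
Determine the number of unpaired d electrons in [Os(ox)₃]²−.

2 unpaired electrons

Ligand charges: each oxalate is −2. With an overall charge of −2 the osmium centre must be in the +4 oxidation state.
Os sits in group 8, so the d-electron count is 8 − 4 = 4.
Counting donor atoms: 3×oxalate (bidentate) → 6 donors. Coordination number = 6.
The spin state decides the count: a 5d ion has a large Δₒ and is invariably low-spin.
An octahedral low-spin d⁴ ion is t₂g⁴e_g⁰, giving 2 unpaired electrons.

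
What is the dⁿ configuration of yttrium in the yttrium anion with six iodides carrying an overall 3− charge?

Ligand charges: each iodide is −1. With an overall charge of −3 the yttrium centre must be in the +3 oxidation state.
Y sits in group 3, so the d-electron count is 3 − 3 = 0.

d0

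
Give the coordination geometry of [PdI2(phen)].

Ligand charges: each iodide is −1; 1,10-phenanthroline is neutral. With an overall charge of 0 the palladium centre must be in the +2 oxidation state.
Palladium is a group-10 element; Pd(II) is therefore d⁸.
Counting donor atoms: 2×iodide (monodentate) → 2 donors; 1×1,10-phenanthroline (bidentate) → 2 donors. Coordination number = 4.
A 4d d⁸ ion has a large crystal-field splitting; square planar leaves the high-energy d_{x²−y²} orbital empty and maximises CFSE.

square planar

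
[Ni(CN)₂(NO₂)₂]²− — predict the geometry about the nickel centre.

square planar

Ligand charges: each cyanide is −1; each nitro (N-bound nitrite) is −1. With an overall charge of −2 the nickel centre must be in the +2 oxidation state.
Ni sits in group 10, so the d-electron count is 10 − 2 = 8.
Coordination number: 4.
Cyanide and nitro (N-bound nitrite) are strong-field ligands (high in the spectrochemical series).
A 3d d⁸ ion with strong-field ligands gains enough CFSE to favour square planar over tetrahedral.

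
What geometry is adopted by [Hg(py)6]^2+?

Summing ligand charges against the +2 overall charge gives an oxidation state of +2 for mercury.
Group 12 minus oxidation state 2 gives a d¹⁰ configuration.
Coordination number: 6.
Six donors around a single metal centre give an octahedral coordination sphere.

octahedral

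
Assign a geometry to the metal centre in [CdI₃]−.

Summing ligand charges against the −1 overall charge gives an oxidation state of +2 for cadmium.
Group 12 minus oxidation state 2 gives a d¹⁰ configuration.
Coordination number: 3.
Three ligands around a d¹⁰ centre minimise repulsion in a trigonal-planar arrangement.

trigonal planar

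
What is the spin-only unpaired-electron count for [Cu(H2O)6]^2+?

Water is neutral; balancing the +2 overall charge requires Cu(II).
Copper is a group-11 element; Cu(II) is therefore d⁹.
In an octahedral field the d⁹ configuration is t₂g⁶e_g³ (only one arrangement possible), giving 1 unpaired electron.

1 unpaired electron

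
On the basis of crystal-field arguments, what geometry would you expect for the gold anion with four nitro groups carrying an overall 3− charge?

tetrahedral

Summing ligand charges against the −3 overall charge gives an oxidation state of +1 for gold.
Au sits in group 11, so the d-electron count is 11 − 1 = 10.
Coordination number: 4.
A d¹⁰ ion has no crystal-field stabilisation preference between square planar and tetrahedral, so four ligands adopt the sterically favoured tetrahedral geometry.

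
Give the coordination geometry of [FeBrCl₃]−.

tetrahedral

Each bromide is −1; each chloride is −1; balancing the −1 overall charge requires Fe(III).
Fe sits in group 8, so the d-electron count is 8 − 3 = 5.
With 4 monodentate ligands the coordination number is 4.
Bromide and chloride are weak-field ligands.
A high-spin d⁵ ion has zero CFSE in either geometry, so four ligands adopt the sterically favoured tetrahedral geometry.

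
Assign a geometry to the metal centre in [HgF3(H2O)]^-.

tetrahedral

Each fluoride is −1; water is neutral; balancing the −1 overall charge requires Hg(II).
Mercury is a group-12 element; Hg(II) is therefore d¹⁰.
With 4 monodentate ligands the coordination number is 4.
A d¹⁰ ion has no crystal-field stabilisation preference between square planar and tetrahedral, so four ligands adopt the sterically favoured tetrahedral geometry.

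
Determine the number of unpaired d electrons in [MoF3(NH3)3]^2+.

1 unpaired electron

Ligand charges: each fluoride is −1; ammonia is neutral. With an overall charge of +2 the molybdenum centre must be in the +5 oxidation state.
Group 6 minus oxidation state 5 gives a d¹ configuration.
In an octahedral field the d¹ configuration is t₂g¹e_g⁰ (only one arrangement possible), giving 1 unpaired electron.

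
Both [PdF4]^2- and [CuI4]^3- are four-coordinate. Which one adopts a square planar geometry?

For [PdF4]^2-: Each fluoride is −1; balancing the −2 overall charge requires Pd(II). Palladium is a group-10 element; Pd(II) is therefore d⁸. A 4d d⁸ ion has a large crystal-field splitting; square planar leaves the high-energy d_{x²−y²} orbital empty and maximises CFSE. → square planar.
For [CuI4]^3-: Each iodide is −1; balancing the −3 overall charge requires Cu(I). Copper is a group-11 element; Cu(I) is therefore d¹⁰. A d¹⁰ ion has no crystal-field stabilisation preference between square planar and tetrahedral, so four ligands adopt the sterically favoured tetrahedral geometry. → tetrahedral.

[PdF4]^2-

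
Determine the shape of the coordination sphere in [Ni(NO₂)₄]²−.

Ligand charges: each nitro (N-bound nitrite) is −1. With an overall charge of −2 the nickel centre must be in the +2 oxidation state.
Ni sits in group 10, so the d-electron count is 10 − 2 = 8.
With 4 monodentate ligands the coordination number is 4.
Nitro (N-bound nitrite) is a strong-field ligand (high in the spectrochemical series).
A 3d d⁸ ion with strong-field ligands gains enough CFSE to favour square planar over tetrahedral.

square planar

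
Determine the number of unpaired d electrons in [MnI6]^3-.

4 unpaired electrons

Each iodide is −1; balancing the −3 overall charge requires Mn(III).
Group 7 minus oxidation state 3 gives a d⁴ configuration.
The spin state decides the count: Iodide is a weak-field ligand for a first-row metal, so the complex is high-spin.
An octahedral high-spin d⁴ ion is t₂g³e_g¹, giving 4 unpaired electrons.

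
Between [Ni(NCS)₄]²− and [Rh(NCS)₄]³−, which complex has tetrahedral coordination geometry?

[Ni(NCS)₄]²−

For [Ni(NCS)₄]²−: Each isothiocyanate is −1; balancing the −2 overall charge requires Ni(II). Group 10 minus oxidation state 2 gives a d⁸ configuration. Isothiocyanate is a weak-field ligand. With weak-field ligands the CFSE gain from square planar is small, so a 3d d⁸ ion takes the sterically preferred tetrahedral geometry. → tetrahedral.
For [Rh(NCS)₄]³−: Each isothiocyanate is −1; balancing the −3 overall charge requires Rh(I). Rh sits in group 9, so the d-electron count is 9 − 1 = 8. A 4d d⁸ ion has a large crystal-field splitting; square planar leaves the high-energy d_{x²−y²} orbital empty and maximises CFSE. → square planar.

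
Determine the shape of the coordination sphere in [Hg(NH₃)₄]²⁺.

tetrahedral

Ammonia is neutral; balancing the +2 overall charge requires Hg(II).
Mercury is a group-12 element; Hg(II) is therefore d¹⁰.
Coordination number: 4.
A d¹⁰ ion has no crystal-field stabilisation preference between square planar and tetrahedral, so four ligands adopt the sterically favoured tetrahedral geometry.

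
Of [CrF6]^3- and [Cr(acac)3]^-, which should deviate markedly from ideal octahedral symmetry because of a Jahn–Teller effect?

[CrF6]^3-: Each fluoride is −1; balancing the −3 overall charge requires Cr(III). Chromium is a group-6 element; Cr(III) is therefore d³. The d³ configuration leaves the e_g set evenly filled (or empty) — no strong Jahn–Teller driving force.
[Cr(acac)3]^-: Summing ligand charges against the −1 overall charge gives an oxidation state of +2 for chromium. Cr sits in group 6, so the d-electron count is 6 − 2 = 4. Acetylacetonate is a weak-field ligand for a first-row metal, so the complex is high-spin. The t₂g³e_g¹ (high-spin) configuration has an unevenly filled e_g set; the Jahn–Teller theorem predicts a tetragonal distortion (typically axial elongation) to lift the degeneracy.

[Cr(acac)3]^-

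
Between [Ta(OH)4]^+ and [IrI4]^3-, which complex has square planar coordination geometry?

[IrI4]^3-

For [Ta(OH)4]^+: Each hydroxide is −1; balancing the +1 overall charge requires Ta(V). Ta sits in group 5, so the d-electron count is 5 − 5 = 0. A d⁰ ion has no crystal-field stabilisation preference between square planar and tetrahedral, so four ligands adopt the sterically favoured tetrahedral geometry. → tetrahedral.
For [IrI4]^3-: Ligand charges: each iodide is −1. With an overall charge of −3 the iridium centre must be in the +1 oxidation state. Iridium is a group-9 element; Ir(I) is therefore d⁸. A 5d d⁸ ion has a large crystal-field splitting; square planar leaves the high-energy d_{x²−y²} orbital empty and maximises CFSE. → square planar.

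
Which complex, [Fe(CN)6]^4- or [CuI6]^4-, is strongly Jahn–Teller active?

[Fe(CN)6]^4-: Summing ligand charges against the −4 overall charge gives an oxidation state of +2 for iron. Iron is a group-8 element; Fe(II) is therefore d⁶. Cyanide is a strong-field ligand (high in the spectrochemical series) for a first-row metal, so the complex is low-spin. The d⁶ configuration leaves the e_g set evenly filled (or empty) — no strong Jahn–Teller driving force.
[CuI6]^4-: Ligand charges: each iodide is −1. With an overall charge of −4 the copper centre must be in the +2 oxidation state. Cu sits in group 11, so the d-electron count is 11 − 2 = 9. The t₂g⁶e_g³ configuration has an unevenly filled e_g set; the Jahn–Teller theorem predicts a tetragonal distortion (typically axial elongation) to lift the degeneracy.

[CuI6]^4-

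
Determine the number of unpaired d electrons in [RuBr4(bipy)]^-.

1

Each bromide is −1; 2,2′-bipyridine is neutral; balancing the −1 overall charge requires Ru(III).
Ru sits in group 8, so the d-electron count is 8 − 3 = 5.
Counting donor atoms: 4×bromide (monodentate) → 4 donors; 1×2,2′-bipyridine (bidentate) → 2 donors. Coordination number = 6.
The spin state decides the count: a 4d ion has a large Δₒ and is invariably low-spin.
An octahedral low-spin d⁵ ion is t₂g⁵e_g⁰, giving 1 unpaired electron.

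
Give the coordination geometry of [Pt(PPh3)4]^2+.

square planar

Triphenylphosphine is neutral; balancing the +2 overall charge requires Pt(II).
Group 10 minus oxidation state 2 gives a d⁸ configuration.
Coordination number: 4.
A 5d d⁸ ion has a large crystal-field splitting; square planar leaves the high-energy d_{x²−y²} orbital empty and maximises CFSE.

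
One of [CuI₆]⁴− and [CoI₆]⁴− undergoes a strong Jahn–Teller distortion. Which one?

[CuI₆]⁴−: Each iodide is −1; balancing the −4 overall charge requires Cu(II). Group 11 minus oxidation state 2 gives a d⁹ configuration. The t₂g⁶e_g³ configuration has an unevenly filled e_g set; the Jahn–Teller theorem predicts a tetragonal distortion (typically axial elongation) to lift the degeneracy.
[CoI₆]⁴−: Summing ligand charges against the −4 overall charge gives an oxidation state of +2 for cobalt. Co sits in group 9, so the d-electron count is 9 − 2 = 7. Iodide is a weak-field ligand for a first-row metal, so the complex is high-spin. The d⁷ configuration leaves the e_g set evenly filled (or empty) — no strong Jahn–Teller driving force.

[CuI₆]⁴−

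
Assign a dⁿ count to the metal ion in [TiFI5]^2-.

d0

Ligand charges: each fluoride is −1; each iodide is −1. With an overall charge of −2 the titanium centre must be in the +4 oxidation state.
Group 4 minus oxidation state 4 gives a d⁰ configuration.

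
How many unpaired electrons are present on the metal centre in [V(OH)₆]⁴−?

Each hydroxide is −1; balancing the −4 overall charge requires V(II).
Vanadium is a group-5 element; V(II) is therefore d³.
In an octahedral field the d³ configuration is t₂g³e_g⁰ (only one arrangement possible), giving 3 unpaired electrons.

3 unpaired electrons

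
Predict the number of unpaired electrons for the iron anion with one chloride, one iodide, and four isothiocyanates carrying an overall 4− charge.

4

Ligand charges: each chloride is −1; each iodide is −1; each isothiocyanate is −1. With an overall charge of −4 the iron centre must be in the +2 oxidation state.
Iron is a group-8 element; Fe(II) is therefore d⁶.
The spin state decides the count: Chloride, iodide, and isothiocyanate are weak-field ligands for a first-row metal, so the complex is high-spin.
An octahedral high-spin d⁶ ion is t₂g⁴e_g², giving 4 unpaired electrons.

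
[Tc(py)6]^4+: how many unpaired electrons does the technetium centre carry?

Ligand charges: pyridine is neutral. With an overall charge of +4 the technetium centre must be in the +4 oxidation state.
Technetium is a group-7 element; Tc(IV) is therefore d³.
In an octahedral field the d³ configuration is t₂g³e_g⁰ (only one arrangement possible), giving 3 unpaired electrons.

3 unpaired electrons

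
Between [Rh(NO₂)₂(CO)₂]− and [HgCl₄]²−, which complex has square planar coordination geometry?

[Rh(NO₂)₂(CO)₂]−

For [Rh(NO₂)₂(CO)₂]−: Summing ligand charges against the −1 overall charge gives an oxidation state of +1 for rhodium. Group 9 minus oxidation state 1 gives a d⁸ configuration. A 4d d⁸ ion has a large crystal-field splitting; square planar leaves the high-energy d_{x²−y²} orbital empty and maximises CFSE. → square planar.
For [HgCl₄]²−: Each chloride is −1; balancing the −2 overall charge requires Hg(II). Group 12 minus oxidation state 2 gives a d¹⁰ configuration. A d¹⁰ ion has no crystal-field stabilisation preference between square planar and tetrahedral, so four ligands adopt the sterically favoured tetrahedral geometry. → tetrahedral.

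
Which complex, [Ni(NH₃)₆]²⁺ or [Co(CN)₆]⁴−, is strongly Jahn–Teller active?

[Ni(NH₃)₆]²⁺: Summing ligand charges against the +2 overall charge gives an oxidation state of +2 for nickel. Nickel is a group-10 element; Ni(II) is therefore d⁸. The d⁸ configuration leaves the e_g set evenly filled (or empty) — no strong Jahn–Teller driving force.
[Co(CN)₆]⁴−: Ligand charges: each cyanide is −1. With an overall charge of −4 the cobalt centre must be in the +2 oxidation state. Cobalt is a group-9 element; Co(II) is therefore d⁷. Cyanide is a strong-field ligand (high in the spectrochemical series) for a first-row metal, so the complex is low-spin. The t₂g⁶e_g¹ (low-spin) configuration has an unevenly filled e_g set; the Jahn–Teller theorem predicts a tetragonal distortion (typically axial elongation) to lift the degeneracy.

[Co(CN)₆]⁴−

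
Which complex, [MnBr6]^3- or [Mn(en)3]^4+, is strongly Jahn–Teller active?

[MnBr6]^3-

[MnBr6]^3-: Ligand charges: each bromide is −1. With an overall charge of −3 the manganese centre must be in the +3 oxidation state. Manganese is a group-7 element; Mn(III) is therefore d⁴. Bromide is a weak-field ligand for a first-row metal, so the complex is high-spin. The t₂g³e_g¹ (high-spin) configuration has an unevenly filled e_g set; the Jahn–Teller theorem predicts a tetragonal distortion (typically axial elongation) to lift the degeneracy.
[Mn(en)3]^4+: Summing ligand charges against the +4 overall charge gives an oxidation state of +4 for manganese. Mn sits in group 7, so the d-electron count is 7 − 4 = 3. The d³ configuration leaves the e_g set evenly filled (or empty) — no strong Jahn–Teller driving force.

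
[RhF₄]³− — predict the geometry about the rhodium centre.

Summing ligand charges against the −3 overall charge gives an oxidation state of +1 for rhodium.
Group 9 minus oxidation state 1 gives a d⁸ configuration.
With 4 monodentate ligands the coordination number is 4.
A 4d d⁸ ion has a large crystal-field splitting; square planar leaves the high-energy d_{x²−y²} orbital empty and maximises CFSE.

square planar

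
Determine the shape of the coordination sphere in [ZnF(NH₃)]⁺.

linear

Ligand charges: each fluoride is −1; ammonia is neutral. With an overall charge of +1 the zinc centre must be in the +2 oxidation state.
Group 12 minus oxidation state 2 gives a d¹⁰ configuration.
With 2 monodentate ligands the coordination number is 2.
A d¹⁰ ion with only two ligands adopts a linear arrangement (sp hybridisation; no CFSE preference).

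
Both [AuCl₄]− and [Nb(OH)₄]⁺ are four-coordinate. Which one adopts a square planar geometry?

[AuCl₄]−

For [AuCl₄]−: Summing ligand charges against the −1 overall charge gives an oxidation state of +3 for gold. Gold is a group-11 element; Au(III) is therefore d⁸. A 5d d⁸ ion has a large crystal-field splitting; square planar leaves the high-energy d_{x²−y²} orbital empty and maximises CFSE. → square planar.
For [Nb(OH)₄]⁺: Ligand charges: each hydroxide is −1. With an overall charge of +1 the niobium centre must be in the +5 oxidation state. Nb sits in group 5, so the d-electron count is 5 − 5 = 0. A d⁰ ion has no crystal-field stabilisation preference between square planar and tetrahedral, so four ligands adopt the sterically favoured tetrahedral geometry. → tetrahedral.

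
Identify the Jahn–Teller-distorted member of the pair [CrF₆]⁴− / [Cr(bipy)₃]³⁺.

[CrF₆]⁴−

[CrF₆]⁴−: Each fluoride is −1; balancing the −4 overall charge requires Cr(II). Group 6 minus oxidation state 2 gives a d⁴ configuration. Fluoride is a weak-field ligand for a first-row metal, so the complex is high-spin. The t₂g³e_g¹ (high-spin) configuration has an unevenly filled e_g set; the Jahn–Teller theorem predicts a tetragonal distortion (typically axial elongation) to lift the degeneracy.
[Cr(bipy)₃]³⁺: Ligand charges: 2,2′-bipyridine is neutral. With an overall charge of +3 the chromium centre must be in the +3 oxidation state. Group 6 minus oxidation state 3 gives a d³ configuration. The d³ configuration leaves the e_g set evenly filled (or empty) — no strong Jahn–Teller driving force.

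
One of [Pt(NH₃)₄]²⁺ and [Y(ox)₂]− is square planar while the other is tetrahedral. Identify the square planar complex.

[Pt(NH₃)₄]²⁺

For [Pt(NH₃)₄]²⁺: Ammonia is neutral; balancing the +2 overall charge requires Pt(II). Platinum is a group-10 element; Pt(II) is therefore d⁸. A 5d d⁸ ion has a large crystal-field splitting; square planar leaves the high-energy d_{x²−y²} orbital empty and maximises CFSE. → square planar.
For [Y(ox)₂]−: Summing ligand charges against the −1 overall charge gives an oxidation state of +3 for yttrium. Group 3 minus oxidation state 3 gives a d⁰ configuration. A d⁰ ion has no crystal-field stabilisation preference between square planar and tetrahedral, so four ligands adopt the sterically favoured tetrahedral geometry. → tetrahedral.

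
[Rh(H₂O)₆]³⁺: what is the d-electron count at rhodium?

d⁶

Ligand charges: water is neutral. With an overall charge of +3 the rhodium centre must be in the +3 oxidation state.
Group 9 minus oxidation state 3 gives a d⁶ configuration.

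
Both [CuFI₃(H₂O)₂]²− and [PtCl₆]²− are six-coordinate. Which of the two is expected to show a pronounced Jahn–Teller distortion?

[CuFI₃(H₂O)₂]²−: Ligand charges: each fluoride is −1; each iodide is −1; water is neutral. With an overall charge of −2 the copper centre must be in the +2 oxidation state. Group 11 minus oxidation state 2 gives a d⁹ configuration. The t₂g⁶e_g³ configuration has an unevenly filled e_g set; the Jahn–Teller theorem predicts a tetragonal distortion (typically axial elongation) to lift the degeneracy.
[PtCl₆]²−: Each chloride is −1; balancing the −2 overall charge requires Pt(IV). Group 10 minus oxidation state 4 gives a d⁶ configuration. A 5d ion has a large Δₒ and is invariably low-spin. The d⁶ configuration leaves the e_g set evenly filled (or empty) — no strong Jahn–Teller driving force.

[CuFI₃(H₂O)₂]²−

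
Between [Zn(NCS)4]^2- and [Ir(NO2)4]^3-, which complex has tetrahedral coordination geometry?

[Zn(NCS)4]^2-

For [Zn(NCS)4]^2-: Ligand charges: each isothiocyanate is −1. With an overall charge of −2 the zinc centre must be in the +2 oxidation state. Zn sits in group 12, so the d-electron count is 12 − 2 = 10. A d¹⁰ ion has no crystal-field stabilisation preference between square planar and tetrahedral, so four ligands adopt the sterically favoured tetrahedral geometry. → tetrahedral.
For [Ir(NO2)4]^3-: Ligand charges: each nitro (N-bound nitrite) is −1. With an overall charge of −3 the iridium centre must be in the +1 oxidation state. Iridium is a group-9 element; Ir(I) is therefore d⁸. A 5d d⁸ ion has a large crystal-field splitting; square planar leaves the high-energy d_{x²−y²} orbital empty and maximises CFSE. → square planar.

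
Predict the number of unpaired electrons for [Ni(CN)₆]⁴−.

Each cyanide is −1; balancing the −4 overall charge requires Ni(II).
Ni sits in group 10, so the d-electron count is 10 − 2 = 8.
In an octahedral field the d⁸ configuration is t₂g⁶e_g² (only one arrangement possible), giving 2 unpaired electrons.

2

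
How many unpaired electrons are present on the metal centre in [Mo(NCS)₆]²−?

2 unpaired electrons

Each isothiocyanate is −1; balancing the −2 overall charge requires Mo(IV).
Mo sits in group 6, so the d-electron count is 6 − 4 = 2.
In an octahedral field the d² configuration is t₂g²e_g⁰ (only one arrangement possible), giving 2 unpaired electrons.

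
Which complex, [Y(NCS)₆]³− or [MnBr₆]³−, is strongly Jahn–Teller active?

[Y(NCS)₆]³−: Summing ligand charges against the −3 overall charge gives an oxidation state of +3 for yttrium. Yttrium is a group-3 element; Y(III) is therefore d⁰. The d⁰ configuration leaves the e_g set evenly filled (or empty) — no strong Jahn–Teller driving force.
[MnBr₆]³−: Summing ligand charges against the −3 overall charge gives an oxidation state of +3 for manganese. Manganese is a group-7 element; Mn(III) is therefore d⁴. Bromide is a weak-field ligand for a first-row metal, so the complex is high-spin. The t₂g³e_g¹ (high-spin) configuration has an unevenly filled e_g set; the Jahn–Teller theorem predicts a tetragonal distortion (typically axial elongation) to lift the degeneracy.

[MnBr₆]³−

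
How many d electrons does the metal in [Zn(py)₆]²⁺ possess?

d¹⁰

Summing ligand charges against the +2 overall charge gives an oxidation state of +2 for zinc.
Group 12 minus oxidation state 2 gives a d¹⁰ configuration.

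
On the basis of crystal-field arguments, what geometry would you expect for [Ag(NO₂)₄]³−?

tetrahedral

Each nitro (N-bound nitrite) is −1; balancing the −3 overall charge requires Ag(I).
Ag sits in group 11, so the d-electron count is 11 − 1 = 10.
With 4 monodentate ligands the coordination number is 4.
A d¹⁰ ion has no crystal-field stabilisation preference between square planar and tetrahedral, so four ligands adopt the sterically favoured tetrahedral geometry.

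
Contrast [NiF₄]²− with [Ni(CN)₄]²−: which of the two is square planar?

[Ni(CN)₄]²−

For [NiF₄]²−: Summing ligand charges against the −2 overall charge gives an oxidation state of +2 for nickel. Nickel is a group-10 element; Ni(II) is therefore d⁸. Fluoride is a weak-field ligand. With weak-field ligands the CFSE gain from square planar is small, so a 3d d⁸ ion takes the sterically preferred tetrahedral geometry. → tetrahedral.
For [Ni(CN)₄]²−: Each cyanide is −1; balancing the −2 overall charge requires Ni(II). Group 10 minus oxidation state 2 gives a d⁸ configuration. Cyanide is a strong-field ligand (high in the spectrochemical series). A 3d d⁸ ion with strong-field ligands gains enough CFSE to favour square planar over tetrahedral. → square planar.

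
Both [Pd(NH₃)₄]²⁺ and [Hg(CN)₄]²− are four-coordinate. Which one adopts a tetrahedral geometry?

[Hg(CN)₄]²−

For [Pd(NH₃)₄]²⁺: Ammonia is neutral; balancing the +2 overall charge requires Pd(II). Pd sits in group 10, so the d-electron count is 10 − 2 = 8. A 4d d⁸ ion has a large crystal-field splitting; square planar leaves the high-energy d_{x²−y²} orbital empty and maximises CFSE. → square planar.
For [Hg(CN)₄]²−: Each cyanide is −1; balancing the −2 overall charge requires Hg(II). Mercury is a group-12 element; Hg(II) is therefore d¹⁰. A d¹⁰ ion has no crystal-field stabilisation preference between square planar and tetrahedral, so four ligands adopt the sterically favoured tetrahedral geometry. → tetrahedral.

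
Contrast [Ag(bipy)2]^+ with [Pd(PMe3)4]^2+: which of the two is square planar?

[Pd(PMe3)4]^2+

For [Ag(bipy)2]^+: Ligand charges: 2,2′-bipyridine is neutral. With an overall charge of +1 the silver centre must be in the +1 oxidation state. Silver is a group-11 element; Ag(I) is therefore d¹⁰. A d¹⁰ ion has no crystal-field stabilisation preference between square planar and tetrahedral, so four ligands adopt the sterically favoured tetrahedral geometry. → tetrahedral.
For [Pd(PMe3)4]^2+: Trimethylphosphine is neutral; balancing the +2 overall charge requires Pd(II). Palladium is a group-10 element; Pd(II) is therefore d⁸. A 4d d⁸ ion has a large crystal-field splitting; square planar leaves the high-energy d_{x²−y²} orbital empty and maximises CFSE. → square planar.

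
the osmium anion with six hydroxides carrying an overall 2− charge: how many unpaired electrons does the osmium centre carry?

2

Ligand charges: each hydroxide is −1. With an overall charge of −2 the osmium centre must be in the +4 oxidation state.
Osmium is a group-8 element; Os(IV) is therefore d⁴.
The spin state decides the count: a 5d ion has a large Δₒ and is invariably low-spin.
An octahedral low-spin d⁴ ion is t₂g⁴e_g⁰, giving 2 unpaired electrons.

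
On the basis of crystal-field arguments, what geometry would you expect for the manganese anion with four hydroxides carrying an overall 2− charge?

tetrahedral

Ligand charges: each hydroxide is −1. With an overall charge of −2 the manganese centre must be in the +2 oxidation state.
Manganese is a group-7 element; Mn(II) is therefore d⁵.
With 4 monodentate ligands the coordination number is 4.
Hydroxide is a weak-field ligand.
A high-spin d⁵ ion has zero CFSE in either geometry, so four ligands adopt the sterically favoured tetrahedral geometry.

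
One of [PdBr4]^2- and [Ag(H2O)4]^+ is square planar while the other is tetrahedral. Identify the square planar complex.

For [PdBr4]^2-: Each bromide is −1; balancing the −2 overall charge requires Pd(II). Group 10 minus oxidation state 2 gives a d⁸ configuration. A 4d d⁸ ion has a large crystal-field splitting; square planar leaves the high-energy d_{x²−y²} orbital empty and maximises CFSE. → square planar.
For [Ag(H2O)4]^+: Water is neutral; balancing the +1 overall charge requires Ag(I). Ag sits in group 11, so the d-electron count is 11 − 1 = 10. A d¹⁰ ion has no crystal-field stabilisation preference between square planar and tetrahedral, so four ligands adopt the sterically favoured tetrahedral geometry. → tetrahedral.

[PdBr4]^2-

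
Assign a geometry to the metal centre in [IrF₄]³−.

square planar

Each fluoride is −1; balancing the −3 overall charge requires Ir(I).
Ir sits in group 9, so the d-electron count is 9 − 1 = 8.
Coordination number: 4.
A 5d d⁸ ion has a large crystal-field splitting; square planar leaves the high-energy d_{x²−y²} orbital empty and maximises CFSE.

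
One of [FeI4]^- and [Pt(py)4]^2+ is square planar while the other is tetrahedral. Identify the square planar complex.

[Pt(py)4]^2+

For [FeI4]^-: Ligand charges: each iodide is −1. With an overall charge of −1 the iron centre must be in the +3 oxidation state. Fe sits in group 8, so the d-electron count is 8 − 3 = 5. A high-spin d⁵ ion has zero CFSE in either geometry, so four ligands adopt the sterically favoured tetrahedral geometry. → tetrahedral.
For [Pt(py)4]^2+: Ligand charges: pyridine is neutral. With an overall charge of +2 the platinum centre must be in the +2 oxidation state. Group 10 minus oxidation state 2 gives a d⁸ configuration. A 5d d⁸ ion has a large crystal-field splitting; square planar leaves the high-energy d_{x²−y²} orbital empty and maximises CFSE. → square planar.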